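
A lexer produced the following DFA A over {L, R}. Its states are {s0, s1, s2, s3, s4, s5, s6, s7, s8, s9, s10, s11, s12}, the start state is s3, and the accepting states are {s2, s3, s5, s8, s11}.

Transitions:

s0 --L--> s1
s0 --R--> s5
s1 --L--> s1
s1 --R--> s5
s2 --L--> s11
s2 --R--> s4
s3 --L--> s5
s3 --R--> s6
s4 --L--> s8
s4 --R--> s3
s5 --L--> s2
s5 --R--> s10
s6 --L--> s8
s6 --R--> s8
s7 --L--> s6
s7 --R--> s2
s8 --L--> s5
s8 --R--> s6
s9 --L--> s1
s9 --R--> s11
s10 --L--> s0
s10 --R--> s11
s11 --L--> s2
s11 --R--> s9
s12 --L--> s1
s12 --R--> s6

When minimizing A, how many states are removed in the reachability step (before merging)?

2

Starting at s3 and following transitions, the reachable set is {s0, s1, s2, s3, s4, s5, s6, s8, s9, s10, s11}. That leaves s7, s12 unreachable — 2 in total.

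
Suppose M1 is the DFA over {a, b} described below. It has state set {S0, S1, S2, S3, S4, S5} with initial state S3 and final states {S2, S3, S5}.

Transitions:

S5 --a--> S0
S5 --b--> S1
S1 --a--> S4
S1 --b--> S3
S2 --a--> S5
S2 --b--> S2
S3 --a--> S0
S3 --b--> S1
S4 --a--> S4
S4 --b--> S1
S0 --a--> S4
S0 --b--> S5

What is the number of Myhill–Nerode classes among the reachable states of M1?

3

States {S2} cannot be reached from the start state, so discard them.
Start with accepting vs non-accepting: {S3,S5} | {S0,S1,S4}.
Refine {S0,S1,S4} on symbol b: members go to different blocks, giving {S0,S1} and {S4}.
Stable partition: {S3,S5} | {S0,S1} | {S4} — 3 equivalence classes.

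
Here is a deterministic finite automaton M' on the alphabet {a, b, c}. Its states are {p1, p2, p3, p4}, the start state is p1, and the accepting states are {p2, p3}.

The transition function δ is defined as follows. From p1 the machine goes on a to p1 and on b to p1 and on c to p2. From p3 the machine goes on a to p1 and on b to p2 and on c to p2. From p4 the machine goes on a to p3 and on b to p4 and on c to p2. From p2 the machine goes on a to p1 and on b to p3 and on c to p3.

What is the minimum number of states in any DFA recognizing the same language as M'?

2

States {p4} cannot be reached from the start state, so discard them.
Start with accepting vs non-accepting: {p2,p3} | {p1}.
Stable partition: {p2,p3} | {p1} — 2 equivalence classes.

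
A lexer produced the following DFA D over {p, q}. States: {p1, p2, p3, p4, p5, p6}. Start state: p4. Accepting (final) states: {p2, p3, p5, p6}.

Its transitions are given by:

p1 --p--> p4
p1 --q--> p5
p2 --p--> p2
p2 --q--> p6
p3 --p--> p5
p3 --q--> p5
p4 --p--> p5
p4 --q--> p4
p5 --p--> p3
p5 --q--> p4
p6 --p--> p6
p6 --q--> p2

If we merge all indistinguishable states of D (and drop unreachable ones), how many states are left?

First remove the unreachable states {p1,p2,p6}; 3 states remain.
Start with accepting vs non-accepting: {p3,p5} | {p4}.
Refine {p3,p5} on symbol q: members go to different blocks, giving {p3} and {p5}.
Stable partition: {p3} | {p4} | {p5} — 3 equivalence classes.

3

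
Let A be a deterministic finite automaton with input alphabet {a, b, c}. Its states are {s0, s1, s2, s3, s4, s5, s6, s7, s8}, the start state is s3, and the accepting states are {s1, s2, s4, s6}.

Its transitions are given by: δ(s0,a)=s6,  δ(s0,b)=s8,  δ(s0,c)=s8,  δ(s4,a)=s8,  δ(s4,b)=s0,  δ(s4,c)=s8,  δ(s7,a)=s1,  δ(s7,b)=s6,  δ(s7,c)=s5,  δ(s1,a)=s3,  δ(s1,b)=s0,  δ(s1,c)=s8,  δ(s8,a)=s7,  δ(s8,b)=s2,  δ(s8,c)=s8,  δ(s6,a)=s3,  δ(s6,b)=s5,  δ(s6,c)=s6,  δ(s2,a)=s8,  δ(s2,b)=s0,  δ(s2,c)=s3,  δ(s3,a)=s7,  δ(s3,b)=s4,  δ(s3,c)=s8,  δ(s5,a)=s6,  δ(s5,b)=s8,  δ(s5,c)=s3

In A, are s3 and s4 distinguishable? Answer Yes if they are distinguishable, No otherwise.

Yes

Start with accepting vs non-accepting: {s1,s2,s4,s6} | {s0,s3,s5,s7,s8}.
On input c, block {s1,s2,s4,s6} splits into {s1,s2,s4} and {s6}.
On input a, block {s0,s3,s5,s7,s8} splits into {s0,s5} and {s3,s8} and {s7}.
No further refinement is possible. Final partition (5 blocks): {s1,s2,s4} | {s0,s5} | {s6} | {s3,s8} | {s7}.
s3 and s4 end up in different blocks, so they are distinguishable. For instance, the string 'ε' is accepted from only s4.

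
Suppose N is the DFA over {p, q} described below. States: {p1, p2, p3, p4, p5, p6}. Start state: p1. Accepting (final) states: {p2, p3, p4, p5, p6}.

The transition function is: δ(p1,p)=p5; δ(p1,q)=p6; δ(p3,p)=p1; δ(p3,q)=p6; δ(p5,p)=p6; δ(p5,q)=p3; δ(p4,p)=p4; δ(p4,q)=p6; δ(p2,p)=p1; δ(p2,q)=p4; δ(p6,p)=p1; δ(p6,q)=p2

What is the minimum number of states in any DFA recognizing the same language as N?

6

All states are reachable from the start state.
Initial partition by acceptance: {p2,p3,p4,p5,p6} | {p1}.
Split {p2,p3,p4,p5,p6} by δ(·,p) → {p2,p3,p6} and {p4,p5}.
Split {p2,p3,p6} by δ(·,q) → {p3,p6} and {p2}.
Refine {p3,p6} on symbol q: members go to different blocks, giving {p3} and {p6}.
Refine {p4,p5} on symbol p: members go to different blocks, giving {p4} and {p5}.
Stable partition: {p3} | {p1} | {p4} | {p2} | {p6} | {p5} — 6 equivalence classes.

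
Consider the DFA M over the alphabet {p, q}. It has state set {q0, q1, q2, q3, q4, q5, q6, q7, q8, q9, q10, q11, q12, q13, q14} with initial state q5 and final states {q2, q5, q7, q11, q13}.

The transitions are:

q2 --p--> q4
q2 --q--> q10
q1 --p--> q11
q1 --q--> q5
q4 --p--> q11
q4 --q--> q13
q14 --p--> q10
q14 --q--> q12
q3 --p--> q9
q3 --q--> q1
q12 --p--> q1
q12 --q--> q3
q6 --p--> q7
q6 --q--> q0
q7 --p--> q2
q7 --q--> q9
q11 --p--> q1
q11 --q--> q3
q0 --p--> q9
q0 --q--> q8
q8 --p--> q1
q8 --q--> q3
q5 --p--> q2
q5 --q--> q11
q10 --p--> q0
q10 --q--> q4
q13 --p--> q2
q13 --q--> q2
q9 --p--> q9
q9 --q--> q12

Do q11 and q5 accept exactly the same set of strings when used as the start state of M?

No

States {q6,q7,q14} cannot be reached from the start state, so discard them.
Start with accepting vs non-accepting: {q2,q5,q11,q13} | {q0,q1,q3,q4,q8,q9,q10,q12}.
Refine {q2,q5,q11,q13} on symbol p: members go to different blocks, giving {q2,q11} and {q5,q13}.
Split {q0,q1,q3,q4,q8,q9,q10,q12} by δ(·,p) → {q0,q3,q8,q9,q10,q12} and {q1,q4}.
On input p, block {q0,q3,q8,q9,q10,q12} splits into {q0,q3,q9,q10} and {q8,q12}.
On input q, block {q0,q3,q9,q10} splits into {q0,q9} and {q3,q10}.
No further refinement is possible. Final partition (6 blocks): {q2,q11} | {q0,q9} | {q5,q13} | {q1,q4} | {q8,q12} | {q3,q10}.
q11 and q5 end up in different blocks, so they are distinguishable. For instance, the string 'p' is accepted from only q5.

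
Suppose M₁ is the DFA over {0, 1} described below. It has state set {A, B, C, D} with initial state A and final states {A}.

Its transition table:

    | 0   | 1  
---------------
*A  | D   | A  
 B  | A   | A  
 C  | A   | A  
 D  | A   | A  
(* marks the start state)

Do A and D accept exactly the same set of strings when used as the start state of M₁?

Reachable states from the start: {A,D}. Unreachable: {B,C} — drop them.
P0 = {A} | {D}.
No further refinement is possible. Final partition (2 blocks): {A} | {D}.
A and D end up in different blocks, so they are distinguishable. For instance, the string 'ε' is accepted from only A.

No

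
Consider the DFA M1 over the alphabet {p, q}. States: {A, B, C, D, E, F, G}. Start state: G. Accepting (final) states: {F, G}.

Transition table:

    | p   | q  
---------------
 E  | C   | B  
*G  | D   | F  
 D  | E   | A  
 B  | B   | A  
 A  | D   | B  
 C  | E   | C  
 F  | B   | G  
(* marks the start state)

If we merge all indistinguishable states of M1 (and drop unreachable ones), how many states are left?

Initial partition by acceptance: {F,G} | {A,B,C,D,E}.
The partition is now stable with 2 blocks: {F,G} | {A,B,C,D,E}.

2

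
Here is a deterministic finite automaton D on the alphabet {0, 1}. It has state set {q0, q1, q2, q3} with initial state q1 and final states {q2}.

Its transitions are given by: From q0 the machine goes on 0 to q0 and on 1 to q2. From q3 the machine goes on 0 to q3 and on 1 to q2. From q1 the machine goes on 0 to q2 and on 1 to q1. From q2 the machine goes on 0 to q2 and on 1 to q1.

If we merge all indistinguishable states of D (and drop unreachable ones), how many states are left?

2

Reachable states from the start: {q1,q2}. Unreachable: {q0,q3} — drop them.
P0 = {q2} | {q1}.
No further refinement is possible. Final partition (2 blocks): {q2} | {q1}.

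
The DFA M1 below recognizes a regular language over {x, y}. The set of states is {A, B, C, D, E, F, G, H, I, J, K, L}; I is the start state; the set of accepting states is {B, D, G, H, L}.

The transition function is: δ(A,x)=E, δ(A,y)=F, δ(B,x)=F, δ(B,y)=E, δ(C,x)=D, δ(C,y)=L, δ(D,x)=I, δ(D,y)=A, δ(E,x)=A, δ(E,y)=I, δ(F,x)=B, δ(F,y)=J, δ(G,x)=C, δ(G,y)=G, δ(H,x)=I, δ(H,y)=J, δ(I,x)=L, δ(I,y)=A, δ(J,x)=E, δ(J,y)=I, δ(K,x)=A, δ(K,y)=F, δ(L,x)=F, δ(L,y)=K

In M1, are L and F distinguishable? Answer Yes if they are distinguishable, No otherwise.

Reachable states from the start: {A,B,E,F,I,J,K,L}. Unreachable: {C,D,G,H} — drop them.
P0 = {B,L} | {A,E,F,I,J,K}.
Split {A,E,F,I,J,K} by δ(·,x) → {A,E,J,K} and {F,I}.
No further refinement is possible. Final partition (3 blocks): {B,L} | {A,E,J,K} | {F,I}.
L and F end up in different blocks, so they are distinguishable. For instance, the string 'ε' is accepted from only L.

Yes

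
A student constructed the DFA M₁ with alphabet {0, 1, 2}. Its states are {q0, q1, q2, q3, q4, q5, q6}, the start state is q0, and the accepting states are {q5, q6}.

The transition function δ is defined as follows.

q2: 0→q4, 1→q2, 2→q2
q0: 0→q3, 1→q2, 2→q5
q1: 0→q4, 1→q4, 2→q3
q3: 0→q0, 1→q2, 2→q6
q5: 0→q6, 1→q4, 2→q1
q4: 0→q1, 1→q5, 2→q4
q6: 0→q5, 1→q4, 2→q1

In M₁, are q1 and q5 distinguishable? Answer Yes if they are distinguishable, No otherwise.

P0 = {q5,q6} | {q0,q1,q2,q3,q4}.
On input 1, block {q0,q1,q2,q3,q4} splits into {q0,q1,q2,q3} and {q4}.
On input 0, block {q0,q1,q2,q3} splits into {q0,q3} and {q1,q2}.
Refine {q1,q2} on symbol 1: members go to different blocks, giving {q1} and {q2}.
Stable partition: {q5,q6} | {q0,q3} | {q4} | {q1} | {q2} — 5 equivalence classes.
q1 and q5 end up in different blocks, so they are distinguishable. For instance, the string 'ε' is accepted from only q5.

Yes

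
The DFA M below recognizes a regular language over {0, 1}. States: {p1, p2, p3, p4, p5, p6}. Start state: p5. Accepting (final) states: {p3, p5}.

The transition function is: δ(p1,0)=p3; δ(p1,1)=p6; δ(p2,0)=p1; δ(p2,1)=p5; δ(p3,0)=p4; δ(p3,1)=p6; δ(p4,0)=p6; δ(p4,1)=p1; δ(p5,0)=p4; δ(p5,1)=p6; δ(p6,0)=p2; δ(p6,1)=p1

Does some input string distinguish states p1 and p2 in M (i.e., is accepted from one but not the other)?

Yes

Start with accepting vs non-accepting: {p3,p5} | {p1,p2,p4,p6}.
On input 0, block {p1,p2,p4,p6} splits into {p2,p4,p6} and {p1}.
Split {p2,p4,p6} by δ(·,0) → {p4,p6} and {p2}.
Refine {p4,p6} on symbol 0: members go to different blocks, giving {p4} and {p6}.
No further refinement is possible. Final partition (5 blocks): {p3,p5} | {p4} | {p1} | {p2} | {p6}.
p1 and p2 end up in different blocks, so they are distinguishable. For instance, the string '0' is accepted from only p1.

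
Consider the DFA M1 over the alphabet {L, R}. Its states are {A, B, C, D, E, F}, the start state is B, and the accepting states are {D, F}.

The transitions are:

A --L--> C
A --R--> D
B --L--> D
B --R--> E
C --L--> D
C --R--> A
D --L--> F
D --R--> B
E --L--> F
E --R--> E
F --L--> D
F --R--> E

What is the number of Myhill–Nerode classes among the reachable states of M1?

States {A,C} cannot be reached from the start state, so discard them.
Start with accepting vs non-accepting: {D,F} | {B,E}.
The partition is now stable with 2 blocks: {D,F} | {B,E}.

2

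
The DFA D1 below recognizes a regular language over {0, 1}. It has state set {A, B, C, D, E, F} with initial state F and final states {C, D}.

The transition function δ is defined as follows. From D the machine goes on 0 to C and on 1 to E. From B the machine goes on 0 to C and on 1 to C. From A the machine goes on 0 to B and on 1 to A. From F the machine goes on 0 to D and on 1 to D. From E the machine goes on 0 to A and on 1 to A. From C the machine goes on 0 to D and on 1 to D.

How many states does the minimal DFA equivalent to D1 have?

All states are reachable from the start state.
P0 = {C,D} | {A,B,E,F}.
Refine {C,D} on symbol 1: members go to different blocks, giving {C} and {D}.
On input 0, block {A,B,E,F} splits into {A,E} and {B} and {F}.
Refine {A,E} on symbol 0: members go to different blocks, giving {A} and {E}.
Stable partition: {C} | {A} | {D} | {B} | {F} | {E} — 6 equivalence classes.

6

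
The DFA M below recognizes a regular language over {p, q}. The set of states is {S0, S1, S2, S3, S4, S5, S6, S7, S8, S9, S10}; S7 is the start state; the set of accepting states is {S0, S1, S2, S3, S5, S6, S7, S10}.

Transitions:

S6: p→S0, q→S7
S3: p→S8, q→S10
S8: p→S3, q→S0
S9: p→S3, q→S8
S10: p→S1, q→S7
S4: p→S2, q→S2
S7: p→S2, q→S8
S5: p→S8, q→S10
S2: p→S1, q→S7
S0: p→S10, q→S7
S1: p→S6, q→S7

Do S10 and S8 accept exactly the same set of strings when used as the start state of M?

No

Reachable states from the start: {S0,S1,S2,S3,S6,S7,S8,S10}. Unreachable: {S4,S5,S9} — drop them.
Start with accepting vs non-accepting: {S0,S1,S2,S3,S6,S7,S10} | {S8}.
Refine {S0,S1,S2,S3,S6,S7,S10} on symbol p: members go to different blocks, giving {S0,S1,S2,S6,S7,S10} and {S3}.
Split {S0,S1,S2,S6,S7,S10} by δ(·,q) → {S0,S1,S2,S6,S10} and {S7}.
The partition is now stable with 4 blocks: {S0,S1,S2,S6,S10} | {S8} | {S3} | {S7}.
S10 and S8 end up in different blocks, so they are distinguishable. For instance, the string 'ε' is accepted from only S10.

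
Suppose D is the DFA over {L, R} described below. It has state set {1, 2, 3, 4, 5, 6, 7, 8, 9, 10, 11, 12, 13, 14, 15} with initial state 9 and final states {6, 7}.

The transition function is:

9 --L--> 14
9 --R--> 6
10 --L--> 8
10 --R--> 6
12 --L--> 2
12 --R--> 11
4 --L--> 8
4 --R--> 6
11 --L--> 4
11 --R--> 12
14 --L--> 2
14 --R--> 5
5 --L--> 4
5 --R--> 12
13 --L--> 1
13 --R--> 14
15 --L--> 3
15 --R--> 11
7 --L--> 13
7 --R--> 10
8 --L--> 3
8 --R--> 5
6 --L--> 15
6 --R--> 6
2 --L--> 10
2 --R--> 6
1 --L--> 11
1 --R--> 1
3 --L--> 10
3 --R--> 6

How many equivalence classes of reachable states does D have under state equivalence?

5

States {1,7,13} cannot be reached from the start state, so discard them.
Start with accepting vs non-accepting: {6} | {2,3,4,5,8,9,10,11,12,14,15}.
Refine {2,3,4,5,8,9,10,11,12,14,15} on symbol R: members go to different blocks, giving {5,8,11,12,14,15} and {2,3,4,9,10}.
On input L, block {2,3,4,9,10} splits into {4,9,10} and {2,3}.
Refine {5,8,11,12,14,15} on symbol L: members go to different blocks, giving {8,12,14,15} and {5,11}.
The partition is now stable with 5 blocks: {6} | {8,12,14,15} | {4,9,10} | {2,3} | {5,11}.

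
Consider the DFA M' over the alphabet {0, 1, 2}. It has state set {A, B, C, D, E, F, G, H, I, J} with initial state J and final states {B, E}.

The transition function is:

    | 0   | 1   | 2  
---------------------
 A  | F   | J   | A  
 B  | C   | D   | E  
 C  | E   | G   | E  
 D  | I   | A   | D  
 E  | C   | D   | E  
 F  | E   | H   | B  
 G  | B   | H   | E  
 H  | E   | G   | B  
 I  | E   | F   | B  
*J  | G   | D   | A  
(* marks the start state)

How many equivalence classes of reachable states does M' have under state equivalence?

Every state is reachable, so we keep all 10.
Start with accepting vs non-accepting: {B,E} | {A,C,D,F,G,H,I,J}.
Refine {A,C,D,F,G,H,I,J} on symbol 0: members go to different blocks, giving {C,F,G,H,I} and {A,D,J}.
Stable partition: {B,E} | {C,F,G,H,I} | {A,D,J} — 3 equivalence classes.

3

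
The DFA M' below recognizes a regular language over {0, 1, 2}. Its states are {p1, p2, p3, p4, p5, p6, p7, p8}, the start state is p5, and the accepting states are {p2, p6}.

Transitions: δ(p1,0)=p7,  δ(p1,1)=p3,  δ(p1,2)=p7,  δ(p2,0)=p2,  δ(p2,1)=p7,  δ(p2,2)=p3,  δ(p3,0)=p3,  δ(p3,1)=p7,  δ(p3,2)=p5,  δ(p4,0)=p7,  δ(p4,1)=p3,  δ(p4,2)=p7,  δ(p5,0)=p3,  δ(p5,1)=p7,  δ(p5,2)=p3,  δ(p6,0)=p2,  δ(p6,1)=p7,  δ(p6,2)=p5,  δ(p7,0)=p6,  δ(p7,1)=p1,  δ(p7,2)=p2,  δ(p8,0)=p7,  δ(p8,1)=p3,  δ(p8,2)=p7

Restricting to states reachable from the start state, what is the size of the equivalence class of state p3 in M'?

2

Reachable states from the start: {p1,p2,p3,p5,p6,p7}. Unreachable: {p4,p8} — drop them.
P0 = {p2,p6} | {p1,p3,p5,p7}.
On input 0, block {p1,p3,p5,p7} splits into {p1,p3,p5} and {p7}.
On input 0, block {p1,p3,p5} splits into {p3,p5} and {p1}.
No further refinement is possible. Final partition (4 blocks): {p2,p6} | {p3,p5} | {p7} | {p1}.
The equivalence class containing p3 is {p3,p5}, of size 2.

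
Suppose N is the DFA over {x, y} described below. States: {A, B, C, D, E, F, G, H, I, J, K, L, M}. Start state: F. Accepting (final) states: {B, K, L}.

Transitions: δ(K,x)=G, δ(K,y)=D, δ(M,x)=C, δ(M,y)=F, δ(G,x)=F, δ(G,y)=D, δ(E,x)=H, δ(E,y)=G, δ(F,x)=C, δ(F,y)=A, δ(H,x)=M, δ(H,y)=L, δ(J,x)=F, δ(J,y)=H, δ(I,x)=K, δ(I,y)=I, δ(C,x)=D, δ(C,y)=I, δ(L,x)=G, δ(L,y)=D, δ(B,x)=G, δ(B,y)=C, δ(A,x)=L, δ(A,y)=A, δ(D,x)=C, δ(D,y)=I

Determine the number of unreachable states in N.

5

Starting at F and following transitions, the reachable set is {A, C, D, F, G, I, K, L}. That leaves B, E, H, J, M unreachable — 5 in total.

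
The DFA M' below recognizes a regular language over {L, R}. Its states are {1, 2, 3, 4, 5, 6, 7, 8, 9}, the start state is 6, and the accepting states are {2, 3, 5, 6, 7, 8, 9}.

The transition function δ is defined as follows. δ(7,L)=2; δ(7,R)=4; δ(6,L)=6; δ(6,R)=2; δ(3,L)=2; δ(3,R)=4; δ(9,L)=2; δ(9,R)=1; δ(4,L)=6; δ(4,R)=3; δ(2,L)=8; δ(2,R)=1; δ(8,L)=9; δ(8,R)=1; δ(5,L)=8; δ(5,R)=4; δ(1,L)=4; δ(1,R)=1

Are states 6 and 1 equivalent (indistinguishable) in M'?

No

First remove the unreachable states {5,7}; 7 states remain.
Start with accepting vs non-accepting: {2,3,6,8,9} | {1,4}.
Refine {2,3,6,8,9} on symbol R: members go to different blocks, giving {2,3,8,9} and {6}.
Split {1,4} by δ(·,L) → {1} and {4}.
Split {2,3,8,9} by δ(·,R) → {2,8,9} and {3}.
The partition is now stable with 5 blocks: {2,8,9} | {1} | {6} | {4} | {3}.
6 and 1 end up in different blocks, so they are distinguishable. For instance, the string 'ε' is accepted from only 6.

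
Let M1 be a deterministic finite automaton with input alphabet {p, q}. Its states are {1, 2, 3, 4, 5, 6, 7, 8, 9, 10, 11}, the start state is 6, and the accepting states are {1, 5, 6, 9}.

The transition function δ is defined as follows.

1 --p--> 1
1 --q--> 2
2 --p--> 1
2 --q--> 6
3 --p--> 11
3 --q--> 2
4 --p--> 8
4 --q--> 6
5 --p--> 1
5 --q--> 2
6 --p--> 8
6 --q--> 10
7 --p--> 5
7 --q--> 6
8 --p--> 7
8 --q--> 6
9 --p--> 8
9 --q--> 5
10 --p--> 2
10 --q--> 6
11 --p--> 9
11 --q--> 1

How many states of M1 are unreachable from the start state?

No path from 6 leads to 3, 4, 9, 11; the other 7 states are all reachable.

4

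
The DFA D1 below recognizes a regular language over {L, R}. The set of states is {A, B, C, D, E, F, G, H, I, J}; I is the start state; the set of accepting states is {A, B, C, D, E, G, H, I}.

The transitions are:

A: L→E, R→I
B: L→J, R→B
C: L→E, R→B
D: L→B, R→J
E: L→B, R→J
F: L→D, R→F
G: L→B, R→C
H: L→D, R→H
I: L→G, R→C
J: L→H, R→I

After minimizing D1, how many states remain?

7

Reachable states from the start: {B,C,D,E,G,H,I,J}. Unreachable: {A,F} — drop them.
P0 = {B,C,D,E,G,H,I} | {J}.
On input L, block {B,C,D,E,G,H,I} splits into {C,D,E,G,H,I} and {B}.
Split {C,D,E,G,H,I} by δ(·,L) → {C,H,I} and {D,E,G}.
Split {C,H,I} by δ(·,R) → {H,I} and {C}.
On input R, block {H,I} splits into {H} and {I}.
Split {D,E,G} by δ(·,R) → {D,E} and {G}.
Stable partition: {H} | {J} | {B} | {D,E} | {C} | {I} | {G} — 7 equivalence classes.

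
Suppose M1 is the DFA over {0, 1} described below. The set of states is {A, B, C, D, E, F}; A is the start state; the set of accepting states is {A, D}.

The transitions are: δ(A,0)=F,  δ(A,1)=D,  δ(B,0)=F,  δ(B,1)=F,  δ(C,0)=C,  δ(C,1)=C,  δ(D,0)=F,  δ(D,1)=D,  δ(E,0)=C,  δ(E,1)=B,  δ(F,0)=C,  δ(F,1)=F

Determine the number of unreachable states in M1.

2

BFS from A reaches {A, C, D, F}; the 2 state(s) B, E are never visited.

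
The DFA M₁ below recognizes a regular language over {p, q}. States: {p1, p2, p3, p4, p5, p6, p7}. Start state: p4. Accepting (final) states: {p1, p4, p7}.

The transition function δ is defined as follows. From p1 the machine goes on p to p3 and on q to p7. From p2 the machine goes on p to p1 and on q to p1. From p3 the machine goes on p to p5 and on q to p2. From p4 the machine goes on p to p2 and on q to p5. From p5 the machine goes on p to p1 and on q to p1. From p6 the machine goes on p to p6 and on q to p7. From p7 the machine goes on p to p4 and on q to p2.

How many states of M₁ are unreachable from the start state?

No path from p4 leads to p6; the other 6 states are all reachable.

1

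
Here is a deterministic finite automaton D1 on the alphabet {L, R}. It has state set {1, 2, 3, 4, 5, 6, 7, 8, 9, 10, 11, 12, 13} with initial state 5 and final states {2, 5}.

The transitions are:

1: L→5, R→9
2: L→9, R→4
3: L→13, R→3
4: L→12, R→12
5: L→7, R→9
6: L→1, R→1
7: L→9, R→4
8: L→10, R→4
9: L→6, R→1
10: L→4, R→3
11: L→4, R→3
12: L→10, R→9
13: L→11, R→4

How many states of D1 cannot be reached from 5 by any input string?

2

BFS from 5 reaches {1, 3, 4, 5, 6, 7, 9, 10, 11, 12, 13}; the 2 state(s) 2, 8 are never visited.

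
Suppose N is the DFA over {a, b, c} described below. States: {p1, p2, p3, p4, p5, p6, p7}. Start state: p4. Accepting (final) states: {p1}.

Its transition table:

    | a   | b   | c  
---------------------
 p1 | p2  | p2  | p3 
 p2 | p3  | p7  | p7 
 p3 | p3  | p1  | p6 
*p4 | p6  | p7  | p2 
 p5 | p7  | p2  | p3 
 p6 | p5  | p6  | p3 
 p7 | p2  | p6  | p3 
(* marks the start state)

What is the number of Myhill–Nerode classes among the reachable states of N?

All states are reachable from the start state.
P0 = {p1} | {p2,p3,p4,p5,p6,p7}.
On input b, block {p2,p3,p4,p5,p6,p7} splits into {p2,p4,p5,p6,p7} and {p3}.
On input a, block {p2,p4,p5,p6,p7} splits into {p4,p5,p6,p7} and {p2}.
Split {p4,p5,p6,p7} by δ(·,a) → {p4,p5,p6} and {p7}.
On input a, block {p4,p5,p6} splits into {p4,p6} and {p5}.
Split {p4,p6} by δ(·,a) → {p4} and {p6}.
No further refinement is possible. Final partition (7 blocks): {p1} | {p4} | {p3} | {p2} | {p7} | {p5} | {p6}.

7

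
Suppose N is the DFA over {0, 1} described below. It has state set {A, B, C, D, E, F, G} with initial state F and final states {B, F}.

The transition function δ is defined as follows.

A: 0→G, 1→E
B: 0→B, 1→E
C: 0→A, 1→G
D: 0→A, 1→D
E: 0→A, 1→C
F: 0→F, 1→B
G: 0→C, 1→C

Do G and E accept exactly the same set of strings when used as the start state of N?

First remove the unreachable states {D}; 6 states remain.
Start with accepting vs non-accepting: {B,F} | {A,C,E,G}.
Split {B,F} by δ(·,1) → {B} and {F}.
No further refinement is possible. Final partition (3 blocks): {B} | {A,C,E,G} | {F}.
G and E lie in the same block of the stable partition, so they are equivalent — no string distinguishes them.

Yes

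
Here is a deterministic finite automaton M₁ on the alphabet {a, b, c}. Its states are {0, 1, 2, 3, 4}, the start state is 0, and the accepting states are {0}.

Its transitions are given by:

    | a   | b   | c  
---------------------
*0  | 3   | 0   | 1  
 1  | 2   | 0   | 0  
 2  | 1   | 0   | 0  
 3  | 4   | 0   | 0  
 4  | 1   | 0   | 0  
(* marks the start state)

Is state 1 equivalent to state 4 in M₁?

Yes

P0 = {0} | {1,2,3,4}.
The partition is now stable with 2 blocks: {0} | {1,2,3,4}.
1 and 4 lie in the same block of the stable partition, so they are equivalent — no string distinguishes them.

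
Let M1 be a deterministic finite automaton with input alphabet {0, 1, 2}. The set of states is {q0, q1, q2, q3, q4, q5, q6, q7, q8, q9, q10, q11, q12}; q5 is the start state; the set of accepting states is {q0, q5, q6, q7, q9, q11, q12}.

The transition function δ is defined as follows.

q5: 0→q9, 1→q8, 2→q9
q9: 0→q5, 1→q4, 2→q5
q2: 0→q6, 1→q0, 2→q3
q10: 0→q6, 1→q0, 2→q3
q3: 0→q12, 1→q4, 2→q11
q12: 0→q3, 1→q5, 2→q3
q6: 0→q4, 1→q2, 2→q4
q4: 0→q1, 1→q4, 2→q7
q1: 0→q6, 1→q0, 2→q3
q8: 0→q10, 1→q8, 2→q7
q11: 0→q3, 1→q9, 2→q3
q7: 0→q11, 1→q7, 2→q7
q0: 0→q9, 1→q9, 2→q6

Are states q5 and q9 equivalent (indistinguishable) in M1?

Yes

Start with accepting vs non-accepting: {q0,q5,q6,q7,q9,q11,q12} | {q1,q2,q3,q4,q8,q10}.
Refine {q0,q5,q6,q7,q9,q11,q12} on symbol 0: members go to different blocks, giving {q0,q5,q7,q9} and {q6,q11,q12}.
Split {q0,q5,q7,q9} by δ(·,0) → {q0,q5,q9} and {q7}.
On input 1, block {q0,q5,q9} splits into {q5,q9} and {q0}.
On input 0, block {q1,q2,q3,q4,q8,q10} splits into {q1,q2,q3,q10} and {q4,q8}.
Split {q1,q2,q3,q10} by δ(·,1) → {q1,q2,q10} and {q3}.
On input 0, block {q6,q11,q12} splits into {q11,q12} and {q6}.
Stable partition: {q5,q9} | {q1,q2,q10} | {q11,q12} | {q7} | {q0} | {q4,q8} | {q3} | {q6} — 8 equivalence classes.
q5 and q9 lie in the same block of the stable partition, so they are equivalent — no string distinguishes them.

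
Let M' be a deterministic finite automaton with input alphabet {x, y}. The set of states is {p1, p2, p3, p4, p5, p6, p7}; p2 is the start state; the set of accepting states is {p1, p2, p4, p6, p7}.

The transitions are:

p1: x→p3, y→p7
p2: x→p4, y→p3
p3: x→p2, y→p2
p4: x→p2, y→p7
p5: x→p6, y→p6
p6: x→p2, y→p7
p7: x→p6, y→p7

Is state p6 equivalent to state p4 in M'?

Yes

Reachable states from the start: {p2,p3,p4,p6,p7}. Unreachable: {p1,p5} — drop them.
Start with accepting vs non-accepting: {p2,p4,p6,p7} | {p3}.
Refine {p2,p4,p6,p7} on symbol y: members go to different blocks, giving {p4,p6,p7} and {p2}.
Refine {p4,p6,p7} on symbol x: members go to different blocks, giving {p4,p6} and {p7}.
No further refinement is possible. Final partition (4 blocks): {p4,p6} | {p3} | {p2} | {p7}.
p6 and p4 lie in the same block of the stable partition, so they are equivalent — no string distinguishes them.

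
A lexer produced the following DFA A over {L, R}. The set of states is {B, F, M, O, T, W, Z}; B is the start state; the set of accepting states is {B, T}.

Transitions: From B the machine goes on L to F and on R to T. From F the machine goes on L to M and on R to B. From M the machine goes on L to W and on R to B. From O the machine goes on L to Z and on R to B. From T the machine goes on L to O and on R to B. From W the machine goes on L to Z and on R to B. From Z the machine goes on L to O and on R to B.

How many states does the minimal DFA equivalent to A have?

2

Initial partition by acceptance: {B,T} | {F,M,O,W,Z}.
Stable partition: {B,T} | {F,M,O,W,Z} — 2 equivalence classes.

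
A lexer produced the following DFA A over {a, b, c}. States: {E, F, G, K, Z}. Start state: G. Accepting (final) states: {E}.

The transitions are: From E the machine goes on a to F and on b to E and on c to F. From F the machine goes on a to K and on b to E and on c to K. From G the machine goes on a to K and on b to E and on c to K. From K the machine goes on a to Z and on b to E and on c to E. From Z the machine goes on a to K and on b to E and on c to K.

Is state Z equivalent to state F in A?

Start with accepting vs non-accepting: {E} | {F,G,K,Z}.
Split {F,G,K,Z} by δ(·,c) → {F,G,Z} and {K}.
No further refinement is possible. Final partition (3 blocks): {E} | {F,G,Z} | {K}.
Z and F lie in the same block of the stable partition, so they are equivalent — no string distinguishes them.

Yes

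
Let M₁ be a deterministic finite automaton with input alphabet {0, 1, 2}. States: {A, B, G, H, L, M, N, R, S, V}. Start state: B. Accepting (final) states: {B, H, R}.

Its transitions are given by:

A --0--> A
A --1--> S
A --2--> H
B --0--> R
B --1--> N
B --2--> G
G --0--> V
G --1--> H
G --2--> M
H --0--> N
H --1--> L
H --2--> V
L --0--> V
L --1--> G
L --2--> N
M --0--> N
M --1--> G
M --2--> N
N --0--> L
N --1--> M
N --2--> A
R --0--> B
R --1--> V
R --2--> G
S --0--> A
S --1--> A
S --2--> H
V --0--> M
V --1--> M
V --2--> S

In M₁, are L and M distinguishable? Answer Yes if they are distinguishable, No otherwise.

No

Every state is reachable, so we keep all 10.
Start with accepting vs non-accepting: {B,H,R} | {A,G,L,M,N,S,V}.
Refine {B,H,R} on symbol 0: members go to different blocks, giving {B,R} and {H}.
On input 1, block {A,G,L,M,N,S,V} splits into {A,L,M,N,S,V} and {G}.
Refine {A,L,M,N,S,V} on symbol 1: members go to different blocks, giving {A,N,S,V} and {L,M}.
On input 0, block {A,N,S,V} splits into {A,S} and {N,V}.
Stable partition: {B,R} | {A,S} | {H} | {G} | {L,M} | {N,V} — 6 equivalence classes.
L and M lie in the same block of the stable partition, so they are equivalent — no string distinguishes them.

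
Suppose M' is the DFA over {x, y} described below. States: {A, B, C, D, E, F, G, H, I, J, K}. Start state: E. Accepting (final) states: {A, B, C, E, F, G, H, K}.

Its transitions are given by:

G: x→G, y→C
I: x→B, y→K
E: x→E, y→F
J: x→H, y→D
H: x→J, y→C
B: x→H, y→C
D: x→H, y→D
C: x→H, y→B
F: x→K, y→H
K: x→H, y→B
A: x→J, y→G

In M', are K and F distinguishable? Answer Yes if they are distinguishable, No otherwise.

Yes

First remove the unreachable states {A,G,I}; 8 states remain.
Initial partition by acceptance: {B,C,E,F,H,K} | {D,J}.
On input x, block {B,C,E,F,H,K} splits into {B,C,E,F,K} and {H}.
Refine {B,C,E,F,K} on symbol x: members go to different blocks, giving {B,C,K} and {E,F}.
Split {E,F} by δ(·,x) → {E} and {F}.
No further refinement is possible. Final partition (5 blocks): {B,C,K} | {D,J} | {H} | {E} | {F}.
K and F end up in different blocks, so they are distinguishable. For instance, the string 'xx' is accepted from only F.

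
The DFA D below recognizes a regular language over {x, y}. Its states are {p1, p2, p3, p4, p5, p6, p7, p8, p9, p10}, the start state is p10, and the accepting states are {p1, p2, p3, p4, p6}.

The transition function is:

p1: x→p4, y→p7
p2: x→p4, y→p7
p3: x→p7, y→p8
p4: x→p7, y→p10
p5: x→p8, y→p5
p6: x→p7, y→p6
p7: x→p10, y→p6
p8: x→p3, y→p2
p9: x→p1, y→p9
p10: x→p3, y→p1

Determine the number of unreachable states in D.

2

BFS from p10 reaches {p1, p2, p3, p4, p6, p7, p8, p10}; the 2 state(s) p5, p9 are never visited.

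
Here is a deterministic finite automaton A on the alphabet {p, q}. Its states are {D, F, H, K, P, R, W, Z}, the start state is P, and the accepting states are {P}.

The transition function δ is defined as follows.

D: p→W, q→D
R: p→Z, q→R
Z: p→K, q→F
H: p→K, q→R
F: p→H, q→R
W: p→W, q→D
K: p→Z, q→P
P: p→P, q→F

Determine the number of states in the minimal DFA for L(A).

4

States {D,W} cannot be reached from the start state, so discard them.
P0 = {P} | {F,H,K,R,Z}.
Split {F,H,K,R,Z} by δ(·,q) → {F,H,R,Z} and {K}.
On input p, block {F,H,R,Z} splits into {F,R} and {H,Z}.
No further refinement is possible. Final partition (4 blocks): {P} | {F,R} | {K} | {H,Z}.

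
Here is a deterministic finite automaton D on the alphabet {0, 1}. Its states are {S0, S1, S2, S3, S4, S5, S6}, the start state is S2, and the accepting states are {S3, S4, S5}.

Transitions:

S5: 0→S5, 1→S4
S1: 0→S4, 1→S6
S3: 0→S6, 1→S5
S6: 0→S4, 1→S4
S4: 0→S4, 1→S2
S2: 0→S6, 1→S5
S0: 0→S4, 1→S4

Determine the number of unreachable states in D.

3

No path from S2 leads to S0, S1, S3; the other 4 states are all reachable.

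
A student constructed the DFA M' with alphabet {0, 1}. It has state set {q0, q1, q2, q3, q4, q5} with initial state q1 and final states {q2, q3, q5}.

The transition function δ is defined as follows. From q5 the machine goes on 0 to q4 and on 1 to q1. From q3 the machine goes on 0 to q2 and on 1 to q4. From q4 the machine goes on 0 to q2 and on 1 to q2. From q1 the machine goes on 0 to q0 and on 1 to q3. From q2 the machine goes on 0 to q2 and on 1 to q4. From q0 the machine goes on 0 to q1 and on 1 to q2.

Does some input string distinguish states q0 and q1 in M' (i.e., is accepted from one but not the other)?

No

States {q5} cannot be reached from the start state, so discard them.
Initial partition by acceptance: {q2,q3} | {q0,q1,q4}.
Refine {q0,q1,q4} on symbol 0: members go to different blocks, giving {q0,q1} and {q4}.
No further refinement is possible. Final partition (3 blocks): {q2,q3} | {q0,q1} | {q4}.
q0 and q1 lie in the same block of the stable partition, so they are equivalent — no string distinguishes them.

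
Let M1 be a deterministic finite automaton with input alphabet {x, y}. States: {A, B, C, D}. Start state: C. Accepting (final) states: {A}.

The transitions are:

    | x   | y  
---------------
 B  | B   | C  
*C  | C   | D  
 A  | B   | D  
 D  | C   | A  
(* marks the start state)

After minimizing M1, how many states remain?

Every state is reachable, so we keep all 4.
Initial partition by acceptance: {A} | {B,C,D}.
Split {B,C,D} by δ(·,y) → {B,C} and {D}.
Refine {B,C} on symbol y: members go to different blocks, giving {B} and {C}.
Stable partition: {A} | {B} | {D} | {C} — 4 equivalence classes.

4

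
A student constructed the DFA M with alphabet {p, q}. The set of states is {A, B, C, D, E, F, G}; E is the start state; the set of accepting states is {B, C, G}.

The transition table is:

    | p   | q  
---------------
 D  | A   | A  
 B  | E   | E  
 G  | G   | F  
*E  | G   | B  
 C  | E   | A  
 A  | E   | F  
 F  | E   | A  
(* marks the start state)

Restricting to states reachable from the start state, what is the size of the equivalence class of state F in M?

First remove the unreachable states {C,D}; 5 states remain.
P0 = {B,G} | {A,E,F}.
Refine {B,G} on symbol p: members go to different blocks, giving {B} and {G}.
On input p, block {A,E,F} splits into {A,F} and {E}.
The partition is now stable with 4 blocks: {B} | {A,F} | {G} | {E}.
State F belongs to the block {A,F}, which has 2 states.

2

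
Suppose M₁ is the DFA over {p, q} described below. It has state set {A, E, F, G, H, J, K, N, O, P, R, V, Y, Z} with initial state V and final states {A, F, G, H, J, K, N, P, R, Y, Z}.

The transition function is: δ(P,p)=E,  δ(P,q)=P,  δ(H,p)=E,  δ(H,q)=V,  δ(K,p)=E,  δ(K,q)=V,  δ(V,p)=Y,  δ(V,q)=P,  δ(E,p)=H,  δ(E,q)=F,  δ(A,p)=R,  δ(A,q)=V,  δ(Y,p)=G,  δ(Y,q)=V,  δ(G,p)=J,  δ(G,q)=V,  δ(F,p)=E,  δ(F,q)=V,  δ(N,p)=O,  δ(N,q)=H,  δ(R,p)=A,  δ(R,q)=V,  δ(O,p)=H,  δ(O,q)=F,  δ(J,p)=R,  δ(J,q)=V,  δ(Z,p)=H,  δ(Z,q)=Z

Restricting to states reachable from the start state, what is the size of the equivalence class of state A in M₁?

5

States {K,N,O,Z} cannot be reached from the start state, so discard them.
P0 = {A,F,G,H,J,P,R,Y} | {E,V}.
Split {A,F,G,H,J,P,R,Y} by δ(·,p) → {A,G,J,R,Y} and {F,H,P}.
Refine {E,V} on symbol p: members go to different blocks, giving {E} and {V}.
On input q, block {F,H,P} splits into {F,H} and {P}.
Stable partition: {A,G,J,R,Y} | {E} | {F,H} | {V} | {P} — 5 equivalence classes.
The equivalence class containing A is {A,G,J,R,Y}, of size 5.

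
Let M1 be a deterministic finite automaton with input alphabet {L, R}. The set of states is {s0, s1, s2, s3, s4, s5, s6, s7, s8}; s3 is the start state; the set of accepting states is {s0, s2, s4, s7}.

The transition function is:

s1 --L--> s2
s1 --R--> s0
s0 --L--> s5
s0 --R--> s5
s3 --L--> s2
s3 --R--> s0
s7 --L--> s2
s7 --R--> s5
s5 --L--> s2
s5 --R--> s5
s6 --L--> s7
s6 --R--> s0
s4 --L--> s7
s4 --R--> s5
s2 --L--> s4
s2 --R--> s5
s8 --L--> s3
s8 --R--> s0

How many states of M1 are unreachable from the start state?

3

No path from s3 leads to s1, s6, s8; the other 6 states are all reachable.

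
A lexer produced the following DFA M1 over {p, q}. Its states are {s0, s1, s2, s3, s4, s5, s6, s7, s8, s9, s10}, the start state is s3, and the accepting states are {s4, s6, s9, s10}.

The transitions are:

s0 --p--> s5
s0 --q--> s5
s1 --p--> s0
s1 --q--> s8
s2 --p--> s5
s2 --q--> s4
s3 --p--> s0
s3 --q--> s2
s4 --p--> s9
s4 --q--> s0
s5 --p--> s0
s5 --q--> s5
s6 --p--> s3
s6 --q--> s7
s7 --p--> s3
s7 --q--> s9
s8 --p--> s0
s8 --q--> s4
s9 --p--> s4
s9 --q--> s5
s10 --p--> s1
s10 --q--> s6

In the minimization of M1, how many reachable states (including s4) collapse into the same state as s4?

States {s1,s6,s7,s8,s10} cannot be reached from the start state, so discard them.
P0 = {s4,s9} | {s0,s2,s3,s5}.
Split {s0,s2,s3,s5} by δ(·,q) → {s0,s3,s5} and {s2}.
On input q, block {s0,s3,s5} splits into {s0,s5} and {s3}.
Stable partition: {s4,s9} | {s0,s5} | {s2} | {s3} — 4 equivalence classes.
State s4 belongs to the block {s4,s9}, which has 2 states.

2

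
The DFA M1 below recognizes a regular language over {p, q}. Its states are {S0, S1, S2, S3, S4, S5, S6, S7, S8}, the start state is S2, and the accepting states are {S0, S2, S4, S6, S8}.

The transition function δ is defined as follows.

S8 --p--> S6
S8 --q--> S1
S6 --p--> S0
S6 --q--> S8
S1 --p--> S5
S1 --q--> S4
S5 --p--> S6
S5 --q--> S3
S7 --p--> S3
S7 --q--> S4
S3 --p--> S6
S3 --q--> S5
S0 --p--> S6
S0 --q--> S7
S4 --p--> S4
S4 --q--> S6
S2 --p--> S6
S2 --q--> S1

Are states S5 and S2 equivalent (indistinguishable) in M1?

P0 = {S0,S2,S4,S6,S8} | {S1,S3,S5,S7}.
On input q, block {S0,S2,S4,S6,S8} splits into {S0,S2,S8} and {S4,S6}.
On input p, block {S1,S3,S5,S7} splits into {S1,S7} and {S3,S5}.
On input p, block {S4,S6} splits into {S4} and {S6}.
The partition is now stable with 5 blocks: {S0,S2,S8} | {S1,S7} | {S4} | {S3,S5} | {S6}.
S5 and S2 end up in different blocks, so they are distinguishable. For instance, the string 'ε' is accepted from only S2.

No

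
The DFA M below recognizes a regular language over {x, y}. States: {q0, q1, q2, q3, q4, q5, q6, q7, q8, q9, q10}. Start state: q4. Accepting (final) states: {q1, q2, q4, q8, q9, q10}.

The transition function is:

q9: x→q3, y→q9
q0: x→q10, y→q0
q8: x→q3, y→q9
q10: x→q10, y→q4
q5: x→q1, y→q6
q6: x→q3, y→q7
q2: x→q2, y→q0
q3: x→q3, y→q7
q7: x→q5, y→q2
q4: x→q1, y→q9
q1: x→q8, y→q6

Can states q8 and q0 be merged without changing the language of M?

No

P0 = {q1,q2,q4,q8,q9,q10} | {q0,q3,q5,q6,q7}.
Split {q1,q2,q4,q8,q9,q10} by δ(·,x) → {q1,q2,q4,q10} and {q8,q9}.
Refine {q1,q2,q4,q10} on symbol x: members go to different blocks, giving {q2,q4,q10} and {q1}.
Refine {q2,q4,q10} on symbol x: members go to different blocks, giving {q2,q10} and {q4}.
Split {q2,q10} by δ(·,y) → {q2} and {q10}.
Split {q0,q3,q5,q6,q7} by δ(·,x) → {q3,q6,q7} and {q0} and {q5}.
Split {q3,q6,q7} by δ(·,x) → {q3,q6} and {q7}.
Stable partition: {q2} | {q3,q6} | {q8,q9} | {q1} | {q4} | {q10} | {q0} | {q5} | {q7} — 9 equivalence classes.
q8 and q0 end up in different blocks, so they are distinguishable. For instance, the string 'ε' is accepted from only q8.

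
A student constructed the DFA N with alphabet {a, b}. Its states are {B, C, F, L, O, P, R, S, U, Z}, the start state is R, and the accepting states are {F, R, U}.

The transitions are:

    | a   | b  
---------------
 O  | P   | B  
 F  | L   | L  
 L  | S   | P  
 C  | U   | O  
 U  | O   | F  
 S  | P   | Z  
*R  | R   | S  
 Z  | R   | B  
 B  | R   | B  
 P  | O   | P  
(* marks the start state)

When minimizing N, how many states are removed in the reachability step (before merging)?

4

Starting at R and following transitions, the reachable set is {B, O, P, R, S, Z}. That leaves C, F, L, U unreachable — 4 in total.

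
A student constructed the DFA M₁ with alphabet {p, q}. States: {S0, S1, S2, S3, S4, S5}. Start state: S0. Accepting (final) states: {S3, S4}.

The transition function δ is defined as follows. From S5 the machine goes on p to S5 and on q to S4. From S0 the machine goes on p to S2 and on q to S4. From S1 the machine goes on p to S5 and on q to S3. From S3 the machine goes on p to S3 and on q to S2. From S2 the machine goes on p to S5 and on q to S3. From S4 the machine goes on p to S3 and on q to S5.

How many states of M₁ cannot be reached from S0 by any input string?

1

No path from S0 leads to S1; the other 5 states are all reachable.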